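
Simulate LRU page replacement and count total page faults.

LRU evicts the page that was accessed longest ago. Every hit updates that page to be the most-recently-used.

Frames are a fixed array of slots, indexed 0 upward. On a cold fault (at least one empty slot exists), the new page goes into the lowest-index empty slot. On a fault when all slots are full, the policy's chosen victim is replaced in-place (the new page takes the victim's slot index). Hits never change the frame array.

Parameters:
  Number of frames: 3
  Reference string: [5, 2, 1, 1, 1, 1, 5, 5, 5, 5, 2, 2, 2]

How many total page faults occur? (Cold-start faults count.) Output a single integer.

Answer: 3

Derivation:
Step 0: ref 5 → FAULT, frames=[5,-,-]
Step 1: ref 2 → FAULT, frames=[5,2,-]
Step 2: ref 1 → FAULT, frames=[5,2,1]
Step 3: ref 1 → HIT, frames=[5,2,1]
Step 4: ref 1 → HIT, frames=[5,2,1]
Step 5: ref 1 → HIT, frames=[5,2,1]
Step 6: ref 5 → HIT, frames=[5,2,1]
Step 7: ref 5 → HIT, frames=[5,2,1]
Step 8: ref 5 → HIT, frames=[5,2,1]
Step 9: ref 5 → HIT, frames=[5,2,1]
Step 10: ref 2 → HIT, frames=[5,2,1]
Step 11: ref 2 → HIT, frames=[5,2,1]
Step 12: ref 2 → HIT, frames=[5,2,1]
Total faults: 3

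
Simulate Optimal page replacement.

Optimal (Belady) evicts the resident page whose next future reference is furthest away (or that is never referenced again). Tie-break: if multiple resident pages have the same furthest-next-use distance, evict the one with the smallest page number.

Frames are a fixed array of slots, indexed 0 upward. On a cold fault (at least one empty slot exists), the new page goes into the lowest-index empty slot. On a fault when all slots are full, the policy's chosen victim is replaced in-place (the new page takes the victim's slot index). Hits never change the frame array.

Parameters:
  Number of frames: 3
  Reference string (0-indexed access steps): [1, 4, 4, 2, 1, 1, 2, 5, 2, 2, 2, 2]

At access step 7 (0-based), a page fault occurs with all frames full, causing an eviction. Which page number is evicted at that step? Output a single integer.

Step 0: ref 1 -> FAULT, frames=[1,-,-]
Step 1: ref 4 -> FAULT, frames=[1,4,-]
Step 2: ref 4 -> HIT, frames=[1,4,-]
Step 3: ref 2 -> FAULT, frames=[1,4,2]
Step 4: ref 1 -> HIT, frames=[1,4,2]
Step 5: ref 1 -> HIT, frames=[1,4,2]
Step 6: ref 2 -> HIT, frames=[1,4,2]
Step 7: ref 5 -> FAULT, evict 1, frames=[5,4,2]
At step 7: evicted page 1

Answer: 1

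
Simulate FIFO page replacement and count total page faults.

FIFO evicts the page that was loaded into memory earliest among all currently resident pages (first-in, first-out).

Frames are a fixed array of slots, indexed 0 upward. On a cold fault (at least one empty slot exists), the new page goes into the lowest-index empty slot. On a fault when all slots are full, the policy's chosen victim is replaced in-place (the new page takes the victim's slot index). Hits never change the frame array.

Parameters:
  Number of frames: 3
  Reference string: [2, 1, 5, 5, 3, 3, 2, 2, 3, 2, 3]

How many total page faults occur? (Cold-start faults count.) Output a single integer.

Step 0: ref 2 → FAULT, frames=[2,-,-]
Step 1: ref 1 → FAULT, frames=[2,1,-]
Step 2: ref 5 → FAULT, frames=[2,1,5]
Step 3: ref 5 → HIT, frames=[2,1,5]
Step 4: ref 3 → FAULT (evict 2), frames=[3,1,5]
Step 5: ref 3 → HIT, frames=[3,1,5]
Step 6: ref 2 → FAULT (evict 1), frames=[3,2,5]
Step 7: ref 2 → HIT, frames=[3,2,5]
Step 8: ref 3 → HIT, frames=[3,2,5]
Step 9: ref 2 → HIT, frames=[3,2,5]
Step 10: ref 3 → HIT, frames=[3,2,5]
Total faults: 5

Answer: 5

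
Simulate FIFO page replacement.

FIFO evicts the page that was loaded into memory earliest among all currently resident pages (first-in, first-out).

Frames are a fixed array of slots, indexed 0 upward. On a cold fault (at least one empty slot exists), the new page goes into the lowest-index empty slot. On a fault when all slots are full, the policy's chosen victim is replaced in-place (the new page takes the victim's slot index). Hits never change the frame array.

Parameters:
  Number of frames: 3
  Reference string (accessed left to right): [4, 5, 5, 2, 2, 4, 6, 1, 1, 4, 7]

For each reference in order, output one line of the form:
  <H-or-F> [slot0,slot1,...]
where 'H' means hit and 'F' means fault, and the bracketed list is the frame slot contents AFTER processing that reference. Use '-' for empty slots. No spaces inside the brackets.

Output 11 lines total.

F [4,-,-]
F [4,5,-]
H [4,5,-]
F [4,5,2]
H [4,5,2]
H [4,5,2]
F [6,5,2]
F [6,1,2]
H [6,1,2]
F [6,1,4]
F [7,1,4]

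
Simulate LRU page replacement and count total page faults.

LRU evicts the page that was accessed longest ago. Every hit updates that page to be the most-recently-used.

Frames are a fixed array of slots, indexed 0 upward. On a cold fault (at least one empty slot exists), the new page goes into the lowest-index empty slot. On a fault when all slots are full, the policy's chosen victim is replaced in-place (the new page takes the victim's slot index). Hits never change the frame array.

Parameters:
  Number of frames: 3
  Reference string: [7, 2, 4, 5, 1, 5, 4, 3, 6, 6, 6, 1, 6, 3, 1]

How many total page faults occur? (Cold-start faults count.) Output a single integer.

Step 0: ref 7 → FAULT, frames=[7,-,-]
Step 1: ref 2 → FAULT, frames=[7,2,-]
Step 2: ref 4 → FAULT, frames=[7,2,4]
Step 3: ref 5 → FAULT (evict 7), frames=[5,2,4]
Step 4: ref 1 → FAULT (evict 2), frames=[5,1,4]
Step 5: ref 5 → HIT, frames=[5,1,4]
Step 6: ref 4 → HIT, frames=[5,1,4]
Step 7: ref 3 → FAULT (evict 1), frames=[5,3,4]
Step 8: ref 6 → FAULT (evict 5), frames=[6,3,4]
Step 9: ref 6 → HIT, frames=[6,3,4]
Step 10: ref 6 → HIT, frames=[6,3,4]
Step 11: ref 1 → FAULT (evict 4), frames=[6,3,1]
Step 12: ref 6 → HIT, frames=[6,3,1]
Step 13: ref 3 → HIT, frames=[6,3,1]
Step 14: ref 1 → HIT, frames=[6,3,1]
Total faults: 8

Answer: 8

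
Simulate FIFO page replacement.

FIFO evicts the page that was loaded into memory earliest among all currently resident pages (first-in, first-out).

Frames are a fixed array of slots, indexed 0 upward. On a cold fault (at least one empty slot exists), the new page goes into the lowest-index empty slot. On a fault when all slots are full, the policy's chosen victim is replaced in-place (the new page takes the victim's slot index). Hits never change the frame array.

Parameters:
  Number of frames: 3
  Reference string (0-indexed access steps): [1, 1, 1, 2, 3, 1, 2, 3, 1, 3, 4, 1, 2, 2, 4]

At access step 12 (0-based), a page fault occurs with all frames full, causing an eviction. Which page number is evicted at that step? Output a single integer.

Answer: 3

Derivation:
Step 0: ref 1 -> FAULT, frames=[1,-,-]
Step 1: ref 1 -> HIT, frames=[1,-,-]
Step 2: ref 1 -> HIT, frames=[1,-,-]
Step 3: ref 2 -> FAULT, frames=[1,2,-]
Step 4: ref 3 -> FAULT, frames=[1,2,3]
Step 5: ref 1 -> HIT, frames=[1,2,3]
Step 6: ref 2 -> HIT, frames=[1,2,3]
Step 7: ref 3 -> HIT, frames=[1,2,3]
Step 8: ref 1 -> HIT, frames=[1,2,3]
Step 9: ref 3 -> HIT, frames=[1,2,3]
Step 10: ref 4 -> FAULT, evict 1, frames=[4,2,3]
Step 11: ref 1 -> FAULT, evict 2, frames=[4,1,3]
Step 12: ref 2 -> FAULT, evict 3, frames=[4,1,2]
At step 12: evicted page 3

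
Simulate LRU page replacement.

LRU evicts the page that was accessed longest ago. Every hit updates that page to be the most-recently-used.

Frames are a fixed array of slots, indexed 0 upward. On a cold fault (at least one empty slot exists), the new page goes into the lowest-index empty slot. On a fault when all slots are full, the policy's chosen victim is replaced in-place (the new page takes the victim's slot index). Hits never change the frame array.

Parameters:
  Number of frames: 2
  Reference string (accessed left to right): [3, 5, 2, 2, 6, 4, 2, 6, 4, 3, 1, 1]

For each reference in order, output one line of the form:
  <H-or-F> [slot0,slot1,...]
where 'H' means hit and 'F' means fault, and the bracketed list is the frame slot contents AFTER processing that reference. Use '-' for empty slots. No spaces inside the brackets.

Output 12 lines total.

F [3,-]
F [3,5]
F [2,5]
H [2,5]
F [2,6]
F [4,6]
F [4,2]
F [6,2]
F [6,4]
F [3,4]
F [3,1]
H [3,1]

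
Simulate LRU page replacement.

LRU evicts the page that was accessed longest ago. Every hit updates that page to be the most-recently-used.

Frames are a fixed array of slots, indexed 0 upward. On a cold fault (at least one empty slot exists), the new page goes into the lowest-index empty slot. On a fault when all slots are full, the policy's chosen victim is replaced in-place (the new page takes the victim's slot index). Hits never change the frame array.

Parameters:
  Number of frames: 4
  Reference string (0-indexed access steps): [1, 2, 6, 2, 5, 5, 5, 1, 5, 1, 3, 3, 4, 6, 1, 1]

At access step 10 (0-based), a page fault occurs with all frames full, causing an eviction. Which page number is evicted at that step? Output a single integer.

Step 0: ref 1 -> FAULT, frames=[1,-,-,-]
Step 1: ref 2 -> FAULT, frames=[1,2,-,-]
Step 2: ref 6 -> FAULT, frames=[1,2,6,-]
Step 3: ref 2 -> HIT, frames=[1,2,6,-]
Step 4: ref 5 -> FAULT, frames=[1,2,6,5]
Step 5: ref 5 -> HIT, frames=[1,2,6,5]
Step 6: ref 5 -> HIT, frames=[1,2,6,5]
Step 7: ref 1 -> HIT, frames=[1,2,6,5]
Step 8: ref 5 -> HIT, frames=[1,2,6,5]
Step 9: ref 1 -> HIT, frames=[1,2,6,5]
Step 10: ref 3 -> FAULT, evict 6, frames=[1,2,3,5]
At step 10: evicted page 6

Answer: 6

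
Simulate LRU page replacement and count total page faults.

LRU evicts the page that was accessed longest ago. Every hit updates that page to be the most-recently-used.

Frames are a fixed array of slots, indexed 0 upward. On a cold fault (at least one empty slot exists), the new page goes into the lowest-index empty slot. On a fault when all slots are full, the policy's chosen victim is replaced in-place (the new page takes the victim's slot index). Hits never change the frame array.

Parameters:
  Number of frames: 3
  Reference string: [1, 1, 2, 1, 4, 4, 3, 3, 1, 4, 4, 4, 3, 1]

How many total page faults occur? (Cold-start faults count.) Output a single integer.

Step 0: ref 1 → FAULT, frames=[1,-,-]
Step 1: ref 1 → HIT, frames=[1,-,-]
Step 2: ref 2 → FAULT, frames=[1,2,-]
Step 3: ref 1 → HIT, frames=[1,2,-]
Step 4: ref 4 → FAULT, frames=[1,2,4]
Step 5: ref 4 → HIT, frames=[1,2,4]
Step 6: ref 3 → FAULT (evict 2), frames=[1,3,4]
Step 7: ref 3 → HIT, frames=[1,3,4]
Step 8: ref 1 → HIT, frames=[1,3,4]
Step 9: ref 4 → HIT, frames=[1,3,4]
Step 10: ref 4 → HIT, frames=[1,3,4]
Step 11: ref 4 → HIT, frames=[1,3,4]
Step 12: ref 3 → HIT, frames=[1,3,4]
Step 13: ref 1 → HIT, frames=[1,3,4]
Total faults: 4

Answer: 4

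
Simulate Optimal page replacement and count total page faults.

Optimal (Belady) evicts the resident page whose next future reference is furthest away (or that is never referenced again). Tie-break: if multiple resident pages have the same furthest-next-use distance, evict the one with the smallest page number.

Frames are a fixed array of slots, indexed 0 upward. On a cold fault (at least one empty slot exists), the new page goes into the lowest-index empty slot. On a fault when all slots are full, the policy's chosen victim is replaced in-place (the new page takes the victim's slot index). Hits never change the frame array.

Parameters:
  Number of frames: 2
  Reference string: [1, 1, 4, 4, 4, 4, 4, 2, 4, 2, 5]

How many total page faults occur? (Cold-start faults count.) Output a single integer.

Answer: 4

Derivation:
Step 0: ref 1 → FAULT, frames=[1,-]
Step 1: ref 1 → HIT, frames=[1,-]
Step 2: ref 4 → FAULT, frames=[1,4]
Step 3: ref 4 → HIT, frames=[1,4]
Step 4: ref 4 → HIT, frames=[1,4]
Step 5: ref 4 → HIT, frames=[1,4]
Step 6: ref 4 → HIT, frames=[1,4]
Step 7: ref 2 → FAULT (evict 1), frames=[2,4]
Step 8: ref 4 → HIT, frames=[2,4]
Step 9: ref 2 → HIT, frames=[2,4]
Step 10: ref 5 → FAULT (evict 2), frames=[5,4]
Total faults: 4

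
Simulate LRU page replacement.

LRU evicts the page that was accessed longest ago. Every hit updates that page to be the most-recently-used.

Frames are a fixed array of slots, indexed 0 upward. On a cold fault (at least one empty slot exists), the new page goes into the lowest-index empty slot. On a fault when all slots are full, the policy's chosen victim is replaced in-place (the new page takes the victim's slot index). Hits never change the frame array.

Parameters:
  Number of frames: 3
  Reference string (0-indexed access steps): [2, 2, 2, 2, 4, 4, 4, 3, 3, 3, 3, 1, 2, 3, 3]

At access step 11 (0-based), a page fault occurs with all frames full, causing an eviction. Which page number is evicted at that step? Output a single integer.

Step 0: ref 2 -> FAULT, frames=[2,-,-]
Step 1: ref 2 -> HIT, frames=[2,-,-]
Step 2: ref 2 -> HIT, frames=[2,-,-]
Step 3: ref 2 -> HIT, frames=[2,-,-]
Step 4: ref 4 -> FAULT, frames=[2,4,-]
Step 5: ref 4 -> HIT, frames=[2,4,-]
Step 6: ref 4 -> HIT, frames=[2,4,-]
Step 7: ref 3 -> FAULT, frames=[2,4,3]
Step 8: ref 3 -> HIT, frames=[2,4,3]
Step 9: ref 3 -> HIT, frames=[2,4,3]
Step 10: ref 3 -> HIT, frames=[2,4,3]
Step 11: ref 1 -> FAULT, evict 2, frames=[1,4,3]
At step 11: evicted page 2

Answer: 2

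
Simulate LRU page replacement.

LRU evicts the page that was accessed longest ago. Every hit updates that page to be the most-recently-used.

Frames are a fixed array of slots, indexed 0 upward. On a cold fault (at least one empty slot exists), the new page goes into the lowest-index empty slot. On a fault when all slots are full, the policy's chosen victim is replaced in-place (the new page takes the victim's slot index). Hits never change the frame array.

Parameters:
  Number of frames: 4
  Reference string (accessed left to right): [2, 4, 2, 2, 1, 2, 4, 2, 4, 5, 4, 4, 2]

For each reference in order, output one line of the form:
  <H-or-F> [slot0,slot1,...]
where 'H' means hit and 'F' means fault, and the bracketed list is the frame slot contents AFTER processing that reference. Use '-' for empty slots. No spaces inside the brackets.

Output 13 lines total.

F [2,-,-,-]
F [2,4,-,-]
H [2,4,-,-]
H [2,4,-,-]
F [2,4,1,-]
H [2,4,1,-]
H [2,4,1,-]
H [2,4,1,-]
H [2,4,1,-]
F [2,4,1,5]
H [2,4,1,5]
H [2,4,1,5]
H [2,4,1,5]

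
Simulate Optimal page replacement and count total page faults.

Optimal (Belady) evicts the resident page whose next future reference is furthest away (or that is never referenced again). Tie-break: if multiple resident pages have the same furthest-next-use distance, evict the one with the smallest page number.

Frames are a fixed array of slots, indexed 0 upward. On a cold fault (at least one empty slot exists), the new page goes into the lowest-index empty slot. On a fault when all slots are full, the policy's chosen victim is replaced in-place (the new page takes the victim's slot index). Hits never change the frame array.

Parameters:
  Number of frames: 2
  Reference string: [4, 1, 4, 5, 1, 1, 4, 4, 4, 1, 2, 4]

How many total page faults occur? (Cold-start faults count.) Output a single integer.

Step 0: ref 4 → FAULT, frames=[4,-]
Step 1: ref 1 → FAULT, frames=[4,1]
Step 2: ref 4 → HIT, frames=[4,1]
Step 3: ref 5 → FAULT (evict 4), frames=[5,1]
Step 4: ref 1 → HIT, frames=[5,1]
Step 5: ref 1 → HIT, frames=[5,1]
Step 6: ref 4 → FAULT (evict 5), frames=[4,1]
Step 7: ref 4 → HIT, frames=[4,1]
Step 8: ref 4 → HIT, frames=[4,1]
Step 9: ref 1 → HIT, frames=[4,1]
Step 10: ref 2 → FAULT (evict 1), frames=[4,2]
Step 11: ref 4 → HIT, frames=[4,2]
Total faults: 5

Answer: 5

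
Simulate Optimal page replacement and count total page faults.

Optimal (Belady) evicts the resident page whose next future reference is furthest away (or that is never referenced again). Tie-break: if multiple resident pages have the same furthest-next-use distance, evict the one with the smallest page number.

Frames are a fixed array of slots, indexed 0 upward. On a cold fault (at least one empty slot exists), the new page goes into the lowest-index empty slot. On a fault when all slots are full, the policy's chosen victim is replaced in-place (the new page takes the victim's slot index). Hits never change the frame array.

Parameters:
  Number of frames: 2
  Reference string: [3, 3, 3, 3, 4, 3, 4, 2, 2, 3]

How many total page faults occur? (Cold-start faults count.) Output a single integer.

Answer: 3

Derivation:
Step 0: ref 3 → FAULT, frames=[3,-]
Step 1: ref 3 → HIT, frames=[3,-]
Step 2: ref 3 → HIT, frames=[3,-]
Step 3: ref 3 → HIT, frames=[3,-]
Step 4: ref 4 → FAULT, frames=[3,4]
Step 5: ref 3 → HIT, frames=[3,4]
Step 6: ref 4 → HIT, frames=[3,4]
Step 7: ref 2 → FAULT (evict 4), frames=[3,2]
Step 8: ref 2 → HIT, frames=[3,2]
Step 9: ref 3 → HIT, frames=[3,2]
Total faults: 3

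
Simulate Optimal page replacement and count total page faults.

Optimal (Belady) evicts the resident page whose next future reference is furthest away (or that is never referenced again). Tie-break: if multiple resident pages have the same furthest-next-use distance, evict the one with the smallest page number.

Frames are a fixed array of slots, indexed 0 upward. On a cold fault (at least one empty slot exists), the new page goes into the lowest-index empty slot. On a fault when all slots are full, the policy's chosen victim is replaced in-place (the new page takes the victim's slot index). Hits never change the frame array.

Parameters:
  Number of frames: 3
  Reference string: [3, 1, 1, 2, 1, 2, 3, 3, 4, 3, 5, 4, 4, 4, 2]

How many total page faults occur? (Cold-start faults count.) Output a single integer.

Step 0: ref 3 → FAULT, frames=[3,-,-]
Step 1: ref 1 → FAULT, frames=[3,1,-]
Step 2: ref 1 → HIT, frames=[3,1,-]
Step 3: ref 2 → FAULT, frames=[3,1,2]
Step 4: ref 1 → HIT, frames=[3,1,2]
Step 5: ref 2 → HIT, frames=[3,1,2]
Step 6: ref 3 → HIT, frames=[3,1,2]
Step 7: ref 3 → HIT, frames=[3,1,2]
Step 8: ref 4 → FAULT (evict 1), frames=[3,4,2]
Step 9: ref 3 → HIT, frames=[3,4,2]
Step 10: ref 5 → FAULT (evict 3), frames=[5,4,2]
Step 11: ref 4 → HIT, frames=[5,4,2]
Step 12: ref 4 → HIT, frames=[5,4,2]
Step 13: ref 4 → HIT, frames=[5,4,2]
Step 14: ref 2 → HIT, frames=[5,4,2]
Total faults: 5

Answer: 5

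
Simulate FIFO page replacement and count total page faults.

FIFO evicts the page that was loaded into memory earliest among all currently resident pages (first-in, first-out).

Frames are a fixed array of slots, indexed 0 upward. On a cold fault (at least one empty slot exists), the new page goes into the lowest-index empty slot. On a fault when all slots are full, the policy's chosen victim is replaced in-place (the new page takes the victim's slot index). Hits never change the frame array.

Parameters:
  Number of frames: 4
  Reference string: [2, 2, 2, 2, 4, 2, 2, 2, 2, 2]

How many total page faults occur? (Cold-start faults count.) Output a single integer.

Answer: 2

Derivation:
Step 0: ref 2 → FAULT, frames=[2,-,-,-]
Step 1: ref 2 → HIT, frames=[2,-,-,-]
Step 2: ref 2 → HIT, frames=[2,-,-,-]
Step 3: ref 2 → HIT, frames=[2,-,-,-]
Step 4: ref 4 → FAULT, frames=[2,4,-,-]
Step 5: ref 2 → HIT, frames=[2,4,-,-]
Step 6: ref 2 → HIT, frames=[2,4,-,-]
Step 7: ref 2 → HIT, frames=[2,4,-,-]
Step 8: ref 2 → HIT, frames=[2,4,-,-]
Step 9: ref 2 → HIT, frames=[2,4,-,-]
Total faults: 2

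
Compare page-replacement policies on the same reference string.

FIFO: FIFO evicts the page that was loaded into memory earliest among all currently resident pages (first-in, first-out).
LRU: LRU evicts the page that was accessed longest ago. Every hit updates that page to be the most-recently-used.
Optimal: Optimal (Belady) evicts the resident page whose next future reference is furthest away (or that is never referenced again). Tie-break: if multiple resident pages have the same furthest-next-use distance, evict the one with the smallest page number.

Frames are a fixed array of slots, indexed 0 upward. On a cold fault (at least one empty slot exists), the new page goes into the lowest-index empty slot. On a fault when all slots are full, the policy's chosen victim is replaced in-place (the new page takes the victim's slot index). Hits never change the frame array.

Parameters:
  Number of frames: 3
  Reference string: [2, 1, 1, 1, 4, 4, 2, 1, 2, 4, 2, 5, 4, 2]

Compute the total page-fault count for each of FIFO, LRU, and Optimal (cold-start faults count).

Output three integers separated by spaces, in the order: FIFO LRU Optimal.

--- FIFO ---
  step 0: ref 2 -> FAULT, frames=[2,-,-] (faults so far: 1)
  step 1: ref 1 -> FAULT, frames=[2,1,-] (faults so far: 2)
  step 2: ref 1 -> HIT, frames=[2,1,-] (faults so far: 2)
  step 3: ref 1 -> HIT, frames=[2,1,-] (faults so far: 2)
  step 4: ref 4 -> FAULT, frames=[2,1,4] (faults so far: 3)
  step 5: ref 4 -> HIT, frames=[2,1,4] (faults so far: 3)
  step 6: ref 2 -> HIT, frames=[2,1,4] (faults so far: 3)
  step 7: ref 1 -> HIT, frames=[2,1,4] (faults so far: 3)
  step 8: ref 2 -> HIT, frames=[2,1,4] (faults so far: 3)
  step 9: ref 4 -> HIT, frames=[2,1,4] (faults so far: 3)
  step 10: ref 2 -> HIT, frames=[2,1,4] (faults so far: 3)
  step 11: ref 5 -> FAULT, evict 2, frames=[5,1,4] (faults so far: 4)
  step 12: ref 4 -> HIT, frames=[5,1,4] (faults so far: 4)
  step 13: ref 2 -> FAULT, evict 1, frames=[5,2,4] (faults so far: 5)
  FIFO total faults: 5
--- LRU ---
  step 0: ref 2 -> FAULT, frames=[2,-,-] (faults so far: 1)
  step 1: ref 1 -> FAULT, frames=[2,1,-] (faults so far: 2)
  step 2: ref 1 -> HIT, frames=[2,1,-] (faults so far: 2)
  step 3: ref 1 -> HIT, frames=[2,1,-] (faults so far: 2)
  step 4: ref 4 -> FAULT, frames=[2,1,4] (faults so far: 3)
  step 5: ref 4 -> HIT, frames=[2,1,4] (faults so far: 3)
  step 6: ref 2 -> HIT, frames=[2,1,4] (faults so far: 3)
  step 7: ref 1 -> HIT, frames=[2,1,4] (faults so far: 3)
  step 8: ref 2 -> HIT, frames=[2,1,4] (faults so far: 3)
  step 9: ref 4 -> HIT, frames=[2,1,4] (faults so far: 3)
  step 10: ref 2 -> HIT, frames=[2,1,4] (faults so far: 3)
  step 11: ref 5 -> FAULT, evict 1, frames=[2,5,4] (faults so far: 4)
  step 12: ref 4 -> HIT, frames=[2,5,4] (faults so far: 4)
  step 13: ref 2 -> HIT, frames=[2,5,4] (faults so far: 4)
  LRU total faults: 4
--- Optimal ---
  step 0: ref 2 -> FAULT, frames=[2,-,-] (faults so far: 1)
  step 1: ref 1 -> FAULT, frames=[2,1,-] (faults so far: 2)
  step 2: ref 1 -> HIT, frames=[2,1,-] (faults so far: 2)
  step 3: ref 1 -> HIT, frames=[2,1,-] (faults so far: 2)
  step 4: ref 4 -> FAULT, frames=[2,1,4] (faults so far: 3)
  step 5: ref 4 -> HIT, frames=[2,1,4] (faults so far: 3)
  step 6: ref 2 -> HIT, frames=[2,1,4] (faults so far: 3)
  step 7: ref 1 -> HIT, frames=[2,1,4] (faults so far: 3)
  step 8: ref 2 -> HIT, frames=[2,1,4] (faults so far: 3)
  step 9: ref 4 -> HIT, frames=[2,1,4] (faults so far: 3)
  step 10: ref 2 -> HIT, frames=[2,1,4] (faults so far: 3)
  step 11: ref 5 -> FAULT, evict 1, frames=[2,5,4] (faults so far: 4)
  step 12: ref 4 -> HIT, frames=[2,5,4] (faults so far: 4)
  step 13: ref 2 -> HIT, frames=[2,5,4] (faults so far: 4)
  Optimal total faults: 4

Answer: 5 4 4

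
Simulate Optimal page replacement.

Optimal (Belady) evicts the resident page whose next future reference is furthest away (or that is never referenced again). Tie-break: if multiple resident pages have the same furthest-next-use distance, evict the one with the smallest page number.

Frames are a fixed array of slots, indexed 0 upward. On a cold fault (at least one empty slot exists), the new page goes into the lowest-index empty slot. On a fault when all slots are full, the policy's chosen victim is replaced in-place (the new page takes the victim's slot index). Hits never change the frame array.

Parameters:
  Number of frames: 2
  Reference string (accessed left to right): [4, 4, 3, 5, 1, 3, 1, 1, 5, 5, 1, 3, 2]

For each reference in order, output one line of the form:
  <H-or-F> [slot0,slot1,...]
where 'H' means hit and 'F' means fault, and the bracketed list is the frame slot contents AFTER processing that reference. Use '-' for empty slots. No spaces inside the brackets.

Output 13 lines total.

F [4,-]
H [4,-]
F [4,3]
F [5,3]
F [1,3]
H [1,3]
H [1,3]
H [1,3]
F [1,5]
H [1,5]
H [1,5]
F [3,5]
F [2,5]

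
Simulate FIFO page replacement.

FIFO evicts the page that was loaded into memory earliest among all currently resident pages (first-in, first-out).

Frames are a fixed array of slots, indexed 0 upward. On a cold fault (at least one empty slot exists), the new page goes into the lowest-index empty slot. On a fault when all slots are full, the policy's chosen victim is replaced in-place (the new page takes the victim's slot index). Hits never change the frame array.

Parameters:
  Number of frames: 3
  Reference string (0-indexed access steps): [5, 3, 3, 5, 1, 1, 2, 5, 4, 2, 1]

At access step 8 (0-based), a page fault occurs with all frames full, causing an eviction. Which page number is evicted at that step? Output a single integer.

Answer: 1

Derivation:
Step 0: ref 5 -> FAULT, frames=[5,-,-]
Step 1: ref 3 -> FAULT, frames=[5,3,-]
Step 2: ref 3 -> HIT, frames=[5,3,-]
Step 3: ref 5 -> HIT, frames=[5,3,-]
Step 4: ref 1 -> FAULT, frames=[5,3,1]
Step 5: ref 1 -> HIT, frames=[5,3,1]
Step 6: ref 2 -> FAULT, evict 5, frames=[2,3,1]
Step 7: ref 5 -> FAULT, evict 3, frames=[2,5,1]
Step 8: ref 4 -> FAULT, evict 1, frames=[2,5,4]
At step 8: evicted page 1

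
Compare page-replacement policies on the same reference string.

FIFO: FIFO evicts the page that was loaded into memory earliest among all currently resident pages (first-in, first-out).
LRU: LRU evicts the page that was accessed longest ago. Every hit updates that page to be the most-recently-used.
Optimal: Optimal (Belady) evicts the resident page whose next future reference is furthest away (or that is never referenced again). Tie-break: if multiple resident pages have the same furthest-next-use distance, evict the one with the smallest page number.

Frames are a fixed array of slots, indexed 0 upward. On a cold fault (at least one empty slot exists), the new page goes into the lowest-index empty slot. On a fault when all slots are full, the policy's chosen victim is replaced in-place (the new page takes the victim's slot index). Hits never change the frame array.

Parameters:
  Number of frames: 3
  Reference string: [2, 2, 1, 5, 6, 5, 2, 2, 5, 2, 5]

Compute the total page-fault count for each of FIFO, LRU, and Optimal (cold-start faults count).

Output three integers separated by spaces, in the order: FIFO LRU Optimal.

--- FIFO ---
  step 0: ref 2 -> FAULT, frames=[2,-,-] (faults so far: 1)
  step 1: ref 2 -> HIT, frames=[2,-,-] (faults so far: 1)
  step 2: ref 1 -> FAULT, frames=[2,1,-] (faults so far: 2)
  step 3: ref 5 -> FAULT, frames=[2,1,5] (faults so far: 3)
  step 4: ref 6 -> FAULT, evict 2, frames=[6,1,5] (faults so far: 4)
  step 5: ref 5 -> HIT, frames=[6,1,5] (faults so far: 4)
  step 6: ref 2 -> FAULT, evict 1, frames=[6,2,5] (faults so far: 5)
  step 7: ref 2 -> HIT, frames=[6,2,5] (faults so far: 5)
  step 8: ref 5 -> HIT, frames=[6,2,5] (faults so far: 5)
  step 9: ref 2 -> HIT, frames=[6,2,5] (faults so far: 5)
  step 10: ref 5 -> HIT, frames=[6,2,5] (faults so far: 5)
  FIFO total faults: 5
--- LRU ---
  step 0: ref 2 -> FAULT, frames=[2,-,-] (faults so far: 1)
  step 1: ref 2 -> HIT, frames=[2,-,-] (faults so far: 1)
  step 2: ref 1 -> FAULT, frames=[2,1,-] (faults so far: 2)
  step 3: ref 5 -> FAULT, frames=[2,1,5] (faults so far: 3)
  step 4: ref 6 -> FAULT, evict 2, frames=[6,1,5] (faults so far: 4)
  step 5: ref 5 -> HIT, frames=[6,1,5] (faults so far: 4)
  step 6: ref 2 -> FAULT, evict 1, frames=[6,2,5] (faults so far: 5)
  step 7: ref 2 -> HIT, frames=[6,2,5] (faults so far: 5)
  step 8: ref 5 -> HIT, frames=[6,2,5] (faults so far: 5)
  step 9: ref 2 -> HIT, frames=[6,2,5] (faults so far: 5)
  step 10: ref 5 -> HIT, frames=[6,2,5] (faults so far: 5)
  LRU total faults: 5
--- Optimal ---
  step 0: ref 2 -> FAULT, frames=[2,-,-] (faults so far: 1)
  step 1: ref 2 -> HIT, frames=[2,-,-] (faults so far: 1)
  step 2: ref 1 -> FAULT, frames=[2,1,-] (faults so far: 2)
  step 3: ref 5 -> FAULT, frames=[2,1,5] (faults so far: 3)
  step 4: ref 6 -> FAULT, evict 1, frames=[2,6,5] (faults so far: 4)
  step 5: ref 5 -> HIT, frames=[2,6,5] (faults so far: 4)
  step 6: ref 2 -> HIT, frames=[2,6,5] (faults so far: 4)
  step 7: ref 2 -> HIT, frames=[2,6,5] (faults so far: 4)
  step 8: ref 5 -> HIT, frames=[2,6,5] (faults so far: 4)
  step 9: ref 2 -> HIT, frames=[2,6,5] (faults so far: 4)
  step 10: ref 5 -> HIT, frames=[2,6,5] (faults so far: 4)
  Optimal total faults: 4

Answer: 5 5 4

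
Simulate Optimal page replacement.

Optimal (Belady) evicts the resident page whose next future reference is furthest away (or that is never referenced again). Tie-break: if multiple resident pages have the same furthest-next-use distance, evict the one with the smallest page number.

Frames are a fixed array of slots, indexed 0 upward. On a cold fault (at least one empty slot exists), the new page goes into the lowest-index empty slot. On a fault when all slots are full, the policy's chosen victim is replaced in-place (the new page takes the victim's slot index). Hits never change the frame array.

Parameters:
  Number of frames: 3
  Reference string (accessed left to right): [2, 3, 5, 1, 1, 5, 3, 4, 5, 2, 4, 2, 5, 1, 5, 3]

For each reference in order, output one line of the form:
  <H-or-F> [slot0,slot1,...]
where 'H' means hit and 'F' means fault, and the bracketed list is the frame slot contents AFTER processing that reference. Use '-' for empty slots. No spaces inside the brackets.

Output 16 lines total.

F [2,-,-]
F [2,3,-]
F [2,3,5]
F [1,3,5]
H [1,3,5]
H [1,3,5]
H [1,3,5]
F [1,4,5]
H [1,4,5]
F [2,4,5]
H [2,4,5]
H [2,4,5]
H [2,4,5]
F [1,4,5]
H [1,4,5]
F [3,4,5]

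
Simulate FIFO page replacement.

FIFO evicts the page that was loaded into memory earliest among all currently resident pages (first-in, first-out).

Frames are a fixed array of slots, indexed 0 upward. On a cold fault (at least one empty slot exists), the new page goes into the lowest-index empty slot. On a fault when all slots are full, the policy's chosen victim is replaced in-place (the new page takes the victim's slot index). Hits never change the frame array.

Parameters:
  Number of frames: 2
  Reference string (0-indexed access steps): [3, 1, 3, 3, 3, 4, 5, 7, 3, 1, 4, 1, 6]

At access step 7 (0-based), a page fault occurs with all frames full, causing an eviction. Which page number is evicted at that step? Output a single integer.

Answer: 4

Derivation:
Step 0: ref 3 -> FAULT, frames=[3,-]
Step 1: ref 1 -> FAULT, frames=[3,1]
Step 2: ref 3 -> HIT, frames=[3,1]
Step 3: ref 3 -> HIT, frames=[3,1]
Step 4: ref 3 -> HIT, frames=[3,1]
Step 5: ref 4 -> FAULT, evict 3, frames=[4,1]
Step 6: ref 5 -> FAULT, evict 1, frames=[4,5]
Step 7: ref 7 -> FAULT, evict 4, frames=[7,5]
At step 7: evicted page 4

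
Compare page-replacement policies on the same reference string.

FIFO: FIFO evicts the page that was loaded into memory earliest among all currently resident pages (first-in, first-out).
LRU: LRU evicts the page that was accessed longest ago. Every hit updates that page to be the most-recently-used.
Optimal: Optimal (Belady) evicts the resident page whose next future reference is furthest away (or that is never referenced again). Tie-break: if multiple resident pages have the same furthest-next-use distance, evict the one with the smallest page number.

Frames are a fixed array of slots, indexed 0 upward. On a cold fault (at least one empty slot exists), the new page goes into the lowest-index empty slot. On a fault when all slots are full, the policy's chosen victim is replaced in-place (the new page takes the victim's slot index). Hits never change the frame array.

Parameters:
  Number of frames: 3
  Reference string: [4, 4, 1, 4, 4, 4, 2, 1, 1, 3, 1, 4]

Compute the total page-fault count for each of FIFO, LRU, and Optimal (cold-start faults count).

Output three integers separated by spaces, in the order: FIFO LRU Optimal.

--- FIFO ---
  step 0: ref 4 -> FAULT, frames=[4,-,-] (faults so far: 1)
  step 1: ref 4 -> HIT, frames=[4,-,-] (faults so far: 1)
  step 2: ref 1 -> FAULT, frames=[4,1,-] (faults so far: 2)
  step 3: ref 4 -> HIT, frames=[4,1,-] (faults so far: 2)
  step 4: ref 4 -> HIT, frames=[4,1,-] (faults so far: 2)
  step 5: ref 4 -> HIT, frames=[4,1,-] (faults so far: 2)
  step 6: ref 2 -> FAULT, frames=[4,1,2] (faults so far: 3)
  step 7: ref 1 -> HIT, frames=[4,1,2] (faults so far: 3)
  step 8: ref 1 -> HIT, frames=[4,1,2] (faults so far: 3)
  step 9: ref 3 -> FAULT, evict 4, frames=[3,1,2] (faults so far: 4)
  step 10: ref 1 -> HIT, frames=[3,1,2] (faults so far: 4)
  step 11: ref 4 -> FAULT, evict 1, frames=[3,4,2] (faults so far: 5)
  FIFO total faults: 5
--- LRU ---
  step 0: ref 4 -> FAULT, frames=[4,-,-] (faults so far: 1)
  step 1: ref 4 -> HIT, frames=[4,-,-] (faults so far: 1)
  step 2: ref 1 -> FAULT, frames=[4,1,-] (faults so far: 2)
  step 3: ref 4 -> HIT, frames=[4,1,-] (faults so far: 2)
  step 4: ref 4 -> HIT, frames=[4,1,-] (faults so far: 2)
  step 5: ref 4 -> HIT, frames=[4,1,-] (faults so far: 2)
  step 6: ref 2 -> FAULT, frames=[4,1,2] (faults so far: 3)
  step 7: ref 1 -> HIT, frames=[4,1,2] (faults so far: 3)
  step 8: ref 1 -> HIT, frames=[4,1,2] (faults so far: 3)
  step 9: ref 3 -> FAULT, evict 4, frames=[3,1,2] (faults so far: 4)
  step 10: ref 1 -> HIT, frames=[3,1,2] (faults so far: 4)
  step 11: ref 4 -> FAULT, evict 2, frames=[3,1,4] (faults so far: 5)
  LRU total faults: 5
--- Optimal ---
  step 0: ref 4 -> FAULT, frames=[4,-,-] (faults so far: 1)
  step 1: ref 4 -> HIT, frames=[4,-,-] (faults so far: 1)
  step 2: ref 1 -> FAULT, frames=[4,1,-] (faults so far: 2)
  step 3: ref 4 -> HIT, frames=[4,1,-] (faults so far: 2)
  step 4: ref 4 -> HIT, frames=[4,1,-] (faults so far: 2)
  step 5: ref 4 -> HIT, frames=[4,1,-] (faults so far: 2)
  step 6: ref 2 -> FAULT, frames=[4,1,2] (faults so far: 3)
  step 7: ref 1 -> HIT, frames=[4,1,2] (faults so far: 3)
  step 8: ref 1 -> HIT, frames=[4,1,2] (faults so far: 3)
  step 9: ref 3 -> FAULT, evict 2, frames=[4,1,3] (faults so far: 4)
  step 10: ref 1 -> HIT, frames=[4,1,3] (faults so far: 4)
  step 11: ref 4 -> HIT, frames=[4,1,3] (faults so far: 4)
  Optimal total faults: 4

Answer: 5 5 4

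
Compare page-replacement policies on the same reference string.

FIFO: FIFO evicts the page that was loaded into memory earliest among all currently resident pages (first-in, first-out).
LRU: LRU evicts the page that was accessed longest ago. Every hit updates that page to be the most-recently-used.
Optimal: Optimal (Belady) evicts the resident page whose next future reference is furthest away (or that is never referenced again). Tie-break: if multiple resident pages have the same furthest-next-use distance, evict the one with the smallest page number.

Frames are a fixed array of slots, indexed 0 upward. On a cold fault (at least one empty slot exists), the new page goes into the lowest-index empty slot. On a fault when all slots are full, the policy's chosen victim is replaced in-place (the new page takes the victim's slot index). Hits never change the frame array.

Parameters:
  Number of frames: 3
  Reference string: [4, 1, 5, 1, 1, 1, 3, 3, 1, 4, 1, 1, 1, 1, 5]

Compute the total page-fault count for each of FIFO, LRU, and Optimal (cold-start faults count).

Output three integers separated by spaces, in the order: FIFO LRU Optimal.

--- FIFO ---
  step 0: ref 4 -> FAULT, frames=[4,-,-] (faults so far: 1)
  step 1: ref 1 -> FAULT, frames=[4,1,-] (faults so far: 2)
  step 2: ref 5 -> FAULT, frames=[4,1,5] (faults so far: 3)
  step 3: ref 1 -> HIT, frames=[4,1,5] (faults so far: 3)
  step 4: ref 1 -> HIT, frames=[4,1,5] (faults so far: 3)
  step 5: ref 1 -> HIT, frames=[4,1,5] (faults so far: 3)
  step 6: ref 3 -> FAULT, evict 4, frames=[3,1,5] (faults so far: 4)
  step 7: ref 3 -> HIT, frames=[3,1,5] (faults so far: 4)
  step 8: ref 1 -> HIT, frames=[3,1,5] (faults so far: 4)
  step 9: ref 4 -> FAULT, evict 1, frames=[3,4,5] (faults so far: 5)
  step 10: ref 1 -> FAULT, evict 5, frames=[3,4,1] (faults so far: 6)
  step 11: ref 1 -> HIT, frames=[3,4,1] (faults so far: 6)
  step 12: ref 1 -> HIT, frames=[3,4,1] (faults so far: 6)
  step 13: ref 1 -> HIT, frames=[3,4,1] (faults so far: 6)
  step 14: ref 5 -> FAULT, evict 3, frames=[5,4,1] (faults so far: 7)
  FIFO total faults: 7
--- LRU ---
  step 0: ref 4 -> FAULT, frames=[4,-,-] (faults so far: 1)
  step 1: ref 1 -> FAULT, frames=[4,1,-] (faults so far: 2)
  step 2: ref 5 -> FAULT, frames=[4,1,5] (faults so far: 3)
  step 3: ref 1 -> HIT, frames=[4,1,5] (faults so far: 3)
  step 4: ref 1 -> HIT, frames=[4,1,5] (faults so far: 3)
  step 5: ref 1 -> HIT, frames=[4,1,5] (faults so far: 3)
  step 6: ref 3 -> FAULT, evict 4, frames=[3,1,5] (faults so far: 4)
  step 7: ref 3 -> HIT, frames=[3,1,5] (faults so far: 4)
  step 8: ref 1 -> HIT, frames=[3,1,5] (faults so far: 4)
  step 9: ref 4 -> FAULT, evict 5, frames=[3,1,4] (faults so far: 5)
  step 10: ref 1 -> HIT, frames=[3,1,4] (faults so far: 5)
  step 11: ref 1 -> HIT, frames=[3,1,4] (faults so far: 5)
  step 12: ref 1 -> HIT, frames=[3,1,4] (faults so far: 5)
  step 13: ref 1 -> HIT, frames=[3,1,4] (faults so far: 5)
  step 14: ref 5 -> FAULT, evict 3, frames=[5,1,4] (faults so far: 6)
  LRU total faults: 6
--- Optimal ---
  step 0: ref 4 -> FAULT, frames=[4,-,-] (faults so far: 1)
  step 1: ref 1 -> FAULT, frames=[4,1,-] (faults so far: 2)
  step 2: ref 5 -> FAULT, frames=[4,1,5] (faults so far: 3)
  step 3: ref 1 -> HIT, frames=[4,1,5] (faults so far: 3)
  step 4: ref 1 -> HIT, frames=[4,1,5] (faults so far: 3)
  step 5: ref 1 -> HIT, frames=[4,1,5] (faults so far: 3)
  step 6: ref 3 -> FAULT, evict 5, frames=[4,1,3] (faults so far: 4)
  step 7: ref 3 -> HIT, frames=[4,1,3] (faults so far: 4)
  step 8: ref 1 -> HIT, frames=[4,1,3] (faults so far: 4)
  step 9: ref 4 -> HIT, frames=[4,1,3] (faults so far: 4)
  step 10: ref 1 -> HIT, frames=[4,1,3] (faults so far: 4)
  step 11: ref 1 -> HIT, frames=[4,1,3] (faults so far: 4)
  step 12: ref 1 -> HIT, frames=[4,1,3] (faults so far: 4)
  step 13: ref 1 -> HIT, frames=[4,1,3] (faults so far: 4)
  step 14: ref 5 -> FAULT, evict 1, frames=[4,5,3] (faults so far: 5)
  Optimal total faults: 5

Answer: 7 6 5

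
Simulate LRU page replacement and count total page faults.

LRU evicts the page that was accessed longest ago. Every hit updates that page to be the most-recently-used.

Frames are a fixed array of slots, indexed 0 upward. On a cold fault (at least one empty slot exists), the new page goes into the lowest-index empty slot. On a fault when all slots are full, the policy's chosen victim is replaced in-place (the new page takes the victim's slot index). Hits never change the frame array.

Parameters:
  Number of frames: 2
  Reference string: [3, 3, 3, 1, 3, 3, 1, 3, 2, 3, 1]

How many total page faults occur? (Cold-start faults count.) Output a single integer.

Answer: 4

Derivation:
Step 0: ref 3 → FAULT, frames=[3,-]
Step 1: ref 3 → HIT, frames=[3,-]
Step 2: ref 3 → HIT, frames=[3,-]
Step 3: ref 1 → FAULT, frames=[3,1]
Step 4: ref 3 → HIT, frames=[3,1]
Step 5: ref 3 → HIT, frames=[3,1]
Step 6: ref 1 → HIT, frames=[3,1]
Step 7: ref 3 → HIT, frames=[3,1]
Step 8: ref 2 → FAULT (evict 1), frames=[3,2]
Step 9: ref 3 → HIT, frames=[3,2]
Step 10: ref 1 → FAULT (evict 2), frames=[3,1]
Total faults: 4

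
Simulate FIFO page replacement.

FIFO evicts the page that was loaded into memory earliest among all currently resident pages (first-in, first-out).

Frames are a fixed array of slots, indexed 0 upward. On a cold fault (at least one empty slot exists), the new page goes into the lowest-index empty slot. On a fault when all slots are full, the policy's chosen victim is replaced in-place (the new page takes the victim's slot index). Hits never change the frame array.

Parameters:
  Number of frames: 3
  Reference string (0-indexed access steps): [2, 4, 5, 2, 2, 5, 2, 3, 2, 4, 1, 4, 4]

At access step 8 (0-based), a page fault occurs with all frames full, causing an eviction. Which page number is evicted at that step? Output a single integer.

Answer: 4

Derivation:
Step 0: ref 2 -> FAULT, frames=[2,-,-]
Step 1: ref 4 -> FAULT, frames=[2,4,-]
Step 2: ref 5 -> FAULT, frames=[2,4,5]
Step 3: ref 2 -> HIT, frames=[2,4,5]
Step 4: ref 2 -> HIT, frames=[2,4,5]
Step 5: ref 5 -> HIT, frames=[2,4,5]
Step 6: ref 2 -> HIT, frames=[2,4,5]
Step 7: ref 3 -> FAULT, evict 2, frames=[3,4,5]
Step 8: ref 2 -> FAULT, evict 4, frames=[3,2,5]
At step 8: evicted page 4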